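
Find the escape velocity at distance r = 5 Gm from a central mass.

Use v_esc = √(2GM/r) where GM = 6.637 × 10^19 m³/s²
r = 5 Gm = 5 × 10^9 m
GM = 6.637 × 10^19 m³/s²
2GM/r = 2 × (6.637 × 10^19) / (5 × 10^9) = 2.6548 × 10^10 m²/s²
v_esc = √(2GM/r) = 162936 m/s ≈ 162.9 km/s

Final answer: 162.9 km/s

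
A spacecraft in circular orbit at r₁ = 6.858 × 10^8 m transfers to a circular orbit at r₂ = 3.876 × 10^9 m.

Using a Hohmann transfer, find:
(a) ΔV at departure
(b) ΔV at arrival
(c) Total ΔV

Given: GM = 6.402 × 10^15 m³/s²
r₁ = 6.858 × 10^8 m
r₂ = 3.876 × 10^9 m
GM = 6.402 × 10^15 m³/s²
Transfer ellipse: a_t = (r₁ + r₂)/2 = 2.2809 × 10^9 m
Circular speed at r₁: v₁ = √(GM/r₁) = 3055.34 m/s
Transfer speed at r₁ (periapsis): v₁ₜ = √(GM(2/r₁ − 1/a_t)) = 3982.89 m/s
(a) ΔV₁ = v₁ₜ − v₁ = 927.549 m/s ≈ 927.5 m/s
Circular speed at r₂: v₂ = √(GM/r₂) = 1285.19 m/s
Transfer speed at r₂ (apoapsis): v₂ₜ = √(GM(2/r₂ − 1/a_t)) = 704.712 m/s
(b) ΔV₂ = v₂ − v₂ₜ = 580.474 m/s ≈ 580.5 m/s
(c) ΔV_total = ΔV₁ + ΔV₂ = 1508.02 m/s ≈ 1.508 km/s

Final answer:
(a) ΔV₁ = 927.5 m/s
(b) ΔV₂ = 580.5 m/s
(c) ΔV_total = 1.508 km/s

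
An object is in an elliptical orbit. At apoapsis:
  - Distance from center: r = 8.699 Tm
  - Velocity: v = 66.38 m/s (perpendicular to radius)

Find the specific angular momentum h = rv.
r = 8.699 Tm = 8.699 × 10^12 m
v = 66.38 m/s
h = rv = 8.699 × 10^12 × 66.38 = 5.7744 × 10^14 m²/s ≈ 5.774 × 10^14 m²/s

Final answer: h = 5.774 × 10^14 m²/s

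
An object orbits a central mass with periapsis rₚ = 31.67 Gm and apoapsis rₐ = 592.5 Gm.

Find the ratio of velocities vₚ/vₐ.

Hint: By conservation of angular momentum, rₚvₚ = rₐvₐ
rₚ = 31.67 Gm = 3.167 × 10^10 m
rₐ = 592.5 Gm = 5.925 × 10^11 m
rₚvₚ = rₐvₐ  ⇒  vₚ/vₐ = rₐ/rₚ
vₚ/vₐ = (5.925 × 10^11) / (3.167 × 10^10) = 18.7086

Final answer: vₚ/vₐ = 18.71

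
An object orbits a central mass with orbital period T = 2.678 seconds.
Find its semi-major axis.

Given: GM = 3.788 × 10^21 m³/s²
T = 2.678 seconds
GM = 3.788 × 10^21 m³/s²
Kepler's third law: a³ = GM T² / (4π²)
T² = 7.17168 s²
a³ = (3.788 × 10^21) × 7.17168 / (4π²) = 6.88131 × 10^20 m³
a = (a³)^(1/3) = 8.82857 × 10^6 m ≈ 8.829 × 10^6 m

Final answer: 8.829 × 10^6 m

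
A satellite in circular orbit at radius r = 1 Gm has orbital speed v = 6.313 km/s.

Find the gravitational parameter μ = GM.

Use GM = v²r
r = 1 Gm = 1 × 10^9 m
v = 6.313 km/s = 6313 m/s
v² = 3.9854 × 10^7 m²/s²
GM = v²r = 3.9854 × 10^7 × 1 × 10^9 = 3.9854 × 10^16 m³/s²
GM ≈ 3.985 × 10^16 m³/s²

Final answer: GM = 3.985 × 10^16 m³/s²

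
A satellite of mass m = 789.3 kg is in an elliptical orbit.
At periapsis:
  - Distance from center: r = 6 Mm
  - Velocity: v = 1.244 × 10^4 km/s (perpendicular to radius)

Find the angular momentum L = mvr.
r = 6 Mm = 6 × 10^6 m
v = 1.244 × 10^4 km/s = 1.244 × 10^7 m/s
vr = 1.244 × 10^7 × 6 × 10^6 = 7.464 × 10^13 m²/s
L = m × vr = 789.3 × 7.464 × 10^13 = 5.89134 × 10^16 kg·m²/s ≈ 5.891 × 10^16 kg·m²/s

Final answer: L = 5.891 × 10^16 kg·m²/s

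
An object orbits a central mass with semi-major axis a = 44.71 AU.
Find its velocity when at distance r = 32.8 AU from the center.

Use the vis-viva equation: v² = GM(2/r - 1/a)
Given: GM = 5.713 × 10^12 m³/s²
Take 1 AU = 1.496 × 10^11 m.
a = 44.71 AU = 6.68862 × 10^12 m
r = 32.8 AU = 4.90688 × 10^12 m
GM = 5.713 × 10^12 m³/s²
2/r − 1/a = 4.07591 × 10^-13 − 1.49508 × 10^-13 = 2.58083 × 10^-13 m⁻¹
v² = GM (2/r − 1/a) = 1.47443 m²/s²
v = 1.21426 m/s ≈ 1.214 m/s

Final answer: 1.214 m/s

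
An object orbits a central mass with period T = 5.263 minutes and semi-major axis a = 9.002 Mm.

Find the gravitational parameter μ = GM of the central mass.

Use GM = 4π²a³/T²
T = 5.263 minutes = 315.78 s
a = 9.002 Mm = 9.002 × 10^6 m
a³ = 7.29486 × 10^20 m³
T² = 99717 s²
GM = 4π² × (7.29486 × 10^20) / 99717 = 2.88807 × 10^17 m³/s²
GM ≈ 2.888 × 10^17 m³/s²

Final answer: GM = 2.888 × 10^17 m³/s²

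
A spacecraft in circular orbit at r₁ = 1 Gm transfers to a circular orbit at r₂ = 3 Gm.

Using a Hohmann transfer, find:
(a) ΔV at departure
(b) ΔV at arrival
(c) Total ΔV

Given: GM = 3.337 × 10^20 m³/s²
r₁ = 1 Gm = 1 × 10^9 m
r₂ = 3 Gm = 3 × 10^9 m
GM = 3.337 × 10^20 m³/s²
Transfer ellipse: a_t = (r₁ + r₂)/2 = 2 × 10^9 m
Circular speed at r₁: v₁ = √(GM/r₁) = 577668 m/s
Transfer speed at r₁ (periapsis): v₁ₜ = √(GM(2/r₁ − 1/a_t)) = 707496 m/s
(a) ΔV₁ = v₁ₜ − v₁ = 129828 m/s ≈ 129.8 km/s
Circular speed at r₂: v₂ = √(GM/r₂) = 333517 m/s
Transfer speed at r₂ (apoapsis): v₂ₜ = √(GM(2/r₂ − 1/a_t)) = 235832 m/s
(b) ΔV₂ = v₂ − v₂ₜ = 97684.8 m/s ≈ 97.68 km/s
(c) ΔV_total = ΔV₁ + ΔV₂ = 227513 m/s ≈ 227.5 km/s

Final answer:
(a) ΔV₁ = 129.8 km/s
(b) ΔV₂ = 97.68 km/s
(c) ΔV_total = 227.5 km/s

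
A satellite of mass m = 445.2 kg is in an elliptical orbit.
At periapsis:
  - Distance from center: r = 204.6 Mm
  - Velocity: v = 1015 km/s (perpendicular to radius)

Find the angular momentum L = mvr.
r = 204.6 Mm = 2.046 × 10^8 m
v = 1015 km/s = 1.015 × 10^6 m/s
vr = 1.015 × 10^6 × 2.046 × 10^8 = 2.07669 × 10^14 m²/s
L = m × vr = 445.2 × 2.07669 × 10^14 = 9.24542 × 10^16 kg·m²/s ≈ 9.245 × 10^16 kg·m²/s

Final answer: L = 9.245 × 10^16 kg·m²/s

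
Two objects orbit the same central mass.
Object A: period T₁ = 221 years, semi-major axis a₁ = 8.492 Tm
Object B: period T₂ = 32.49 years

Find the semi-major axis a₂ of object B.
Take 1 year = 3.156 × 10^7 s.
T₁ = 221 years = 6.97476 × 10^9 s
T₂ = 32.49 years = 1.02538 × 10^9 s
a₁ = 8.492 Tm = 8.492 × 10^12 m
Kepler's third law: (T₂/T₁)² = (a₂/a₁)³  ⇒  a₂ = a₁ (T₂/T₁)^(2/3)
T₂/T₁ = 0.147014
(T₂/T₁)^(2/3) = 0.278551
a₂ = 8.492 × 10^12 m × 0.278551 = 2.36546 × 10^12 m ≈ 2.365 Tm

Final answer: a₂ = 2.365 Tm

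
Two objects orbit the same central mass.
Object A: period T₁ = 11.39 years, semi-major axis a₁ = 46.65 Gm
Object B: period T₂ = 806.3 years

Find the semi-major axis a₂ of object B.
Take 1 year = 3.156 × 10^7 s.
T₁ = 11.39 years = 3.59468 × 10^8 s
T₂ = 806.3 years = 2.54468 × 10^10 s
a₁ = 46.65 Gm = 4.665 × 10^10 m
Kepler's third law: (T₂/T₁)² = (a₂/a₁)³  ⇒  a₂ = a₁ (T₂/T₁)^(2/3)
T₂/T₁ = 70.7902
(T₂/T₁)^(2/3) = 17.1126
a₂ = 4.665 × 10^10 m × 17.1126 = 7.98301 × 10^11 m ≈ 798.3 Gm

Final answer: a₂ = 798.3 Gm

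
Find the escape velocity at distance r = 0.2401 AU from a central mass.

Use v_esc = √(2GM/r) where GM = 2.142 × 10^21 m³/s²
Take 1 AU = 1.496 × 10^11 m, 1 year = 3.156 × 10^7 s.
r = 0.2401 AU = 3.5919 × 10^10 m
GM = 2.142 × 10^21 m³/s²
2GM/r = 2 × (2.142 × 10^21) / (3.5919 × 10^10) = 1.19268 × 10^11 m²/s²
v_esc = √(2GM/r) = 345353 m/s ≈ 72.86 AU/year

Final answer: 72.86 AU/year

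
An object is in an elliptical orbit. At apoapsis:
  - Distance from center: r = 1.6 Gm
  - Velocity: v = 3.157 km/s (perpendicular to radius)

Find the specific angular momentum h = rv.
r = 1.6 Gm = 1.6 × 10^9 m
v = 3.157 km/s = 3157 m/s
h = rv = 1.6 × 10^9 × 3157 = 5.0512 × 10^12 m²/s ≈ 5.051 × 10^12 m²/s

Final answer: h = 5.051 × 10^12 m²/s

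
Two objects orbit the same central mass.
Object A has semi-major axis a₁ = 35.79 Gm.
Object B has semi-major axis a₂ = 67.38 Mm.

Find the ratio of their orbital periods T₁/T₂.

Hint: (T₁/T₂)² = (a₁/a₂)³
a₁ = 35.79 Gm = 3.579 × 10^10 m
a₂ = 67.38 Mm = 6.738 × 10^7 m
a₁/a₂ = 531.167
T₁/T₂ = (a₁/a₂)^(3/2) = (531.167)^1.5 = 12241.8

Final answer: T₁/T₂ = 1.224 × 10^4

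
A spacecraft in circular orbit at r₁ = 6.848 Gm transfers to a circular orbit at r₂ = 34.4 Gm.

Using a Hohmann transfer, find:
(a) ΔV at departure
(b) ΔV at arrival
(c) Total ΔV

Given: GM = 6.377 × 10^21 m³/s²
r₁ = 6.848 Gm = 6.848 × 10^9 m
r₂ = 34.4 Gm = 3.44 × 10^10 m
GM = 6.377 × 10^21 m³/s²
Transfer ellipse: a_t = (r₁ + r₂)/2 = 2.0624 × 10^10 m
Circular speed at r₁: v₁ = √(GM/r₁) = 964998 m/s
Transfer speed at r₁ (periapsis): v₁ₜ = √(GM(2/r₁ − 1/a_t)) = 1.24629 × 10^6 m/s
(a) ΔV₁ = v₁ₜ − v₁ = 281292 m/s ≈ 281.3 km/s
Circular speed at r₂: v₂ = √(GM/r₂) = 430555 m/s
Transfer speed at r₂ (apoapsis): v₂ₜ = √(GM(2/r₂ − 1/a_t)) = 248099 m/s
(b) ΔV₂ = v₂ − v₂ₜ = 182457 m/s ≈ 182.5 km/s
(c) ΔV_total = ΔV₁ + ΔV₂ = 463749 m/s ≈ 463.7 km/s

Final answer:
(a) ΔV₁ = 281.3 km/s
(b) ΔV₂ = 182.5 km/s
(c) ΔV_total = 463.7 km/s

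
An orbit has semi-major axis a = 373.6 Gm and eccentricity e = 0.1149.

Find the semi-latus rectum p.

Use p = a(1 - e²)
a = 373.6 Gm = 3.736 × 10^11 m
e = 0.1149,  e² = 0.013202,  1 − e² = 0.986798
p = a(1 − e²) = 3.736 × 10^11 m × 0.986798 = 3.68668 × 10^11 m ≈ 368.7 Gm

Final answer: p = 368.7 Gm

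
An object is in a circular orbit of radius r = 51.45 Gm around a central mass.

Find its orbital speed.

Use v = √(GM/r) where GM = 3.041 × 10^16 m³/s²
r = 51.45 Gm = 5.145 × 10^10 m
GM = 3.041 × 10^16 m³/s²
GM/r = (3.041 × 10^16) / (5.145 × 10^10) = 591059 m²/s²
v = √(GM/r) = 768.804 m/s ≈ 768.8 m/s

Final answer: 768.8 m/s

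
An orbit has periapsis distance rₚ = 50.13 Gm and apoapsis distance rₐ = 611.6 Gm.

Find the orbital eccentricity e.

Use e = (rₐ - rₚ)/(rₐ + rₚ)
rₚ = 50.13 Gm = 5.013 × 10^10 m
rₐ = 611.6 Gm = 6.116 × 10^11 m
rₐ − rₚ = 5.6147 × 10^11 m
rₐ + rₚ = 6.6173 × 10^11 m
e = (rₐ − rₚ)/(rₐ + rₚ) = 0.848488

Final answer: e = 0.8485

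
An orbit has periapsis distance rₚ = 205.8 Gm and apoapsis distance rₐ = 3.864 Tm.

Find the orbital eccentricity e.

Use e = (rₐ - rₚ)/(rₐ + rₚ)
rₚ = 205.8 Gm = 2.058 × 10^11 m
rₐ = 3.864 Tm = 3.864 × 10^12 m
rₐ − rₚ = 3.6582 × 10^12 m
rₐ + rₚ = 4.0698 × 10^12 m
e = (rₐ − rₚ)/(rₐ + rₚ) = 0.898865

Final answer: e = 0.8989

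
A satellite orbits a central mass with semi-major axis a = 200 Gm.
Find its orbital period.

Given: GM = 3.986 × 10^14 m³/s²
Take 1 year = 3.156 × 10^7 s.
a = 200 Gm = 2 × 10^11 m
GM = 3.986 × 10^14 m³/s²
a³ = 8 × 10^33 m³
T = 2π √(a³/GM) = 2π √((8 × 10^33) / (3.986 × 10^14)) = 2π × 4.47998 × 10^9 s
T = 2.81486 × 10^10 s ≈ 891.9 years

Final answer: 891.9 years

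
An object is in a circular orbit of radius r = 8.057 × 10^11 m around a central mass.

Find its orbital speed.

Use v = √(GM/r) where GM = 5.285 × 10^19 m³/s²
r = 8.057 × 10^11 m
GM = 5.285 × 10^19 m³/s²
GM/r = (5.285 × 10^19) / (8.057 × 10^11) = 6.55951 × 10^7 m²/s²
v = √(GM/r) = 8099.08 m/s ≈ 8.099 km/s

Final answer: 8.099 km/s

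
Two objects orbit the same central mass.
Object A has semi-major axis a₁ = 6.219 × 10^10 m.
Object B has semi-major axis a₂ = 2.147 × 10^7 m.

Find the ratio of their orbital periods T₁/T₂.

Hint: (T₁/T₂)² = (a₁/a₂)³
a₁ = 6.219 × 10^10 m
a₂ = 2.147 × 10^7 m
a₁/a₂ = 2896.6
T₁/T₂ = (a₁/a₂)^(3/2) = (2896.6)^1.5 = 155895

Final answer: T₁/T₂ = 1.559 × 10^5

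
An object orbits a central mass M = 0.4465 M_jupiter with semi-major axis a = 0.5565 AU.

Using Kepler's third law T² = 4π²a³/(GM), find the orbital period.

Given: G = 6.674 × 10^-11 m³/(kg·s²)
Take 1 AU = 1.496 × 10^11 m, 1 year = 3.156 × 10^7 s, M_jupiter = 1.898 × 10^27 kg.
M = 0.4465 M_jupiter = 8.47457 × 10^26 kg
GM = G × M = 6.674 × 10^-11 × 8.47457 × 10^26 = 5.65593 × 10^16 m³/s²
a = 0.5565 AU = 8.32524 × 10^10 m
a³ = 5.77019 × 10^32 m³
T = 2π √(a³/GM) = 2π √((5.77019 × 10^32) / (5.65593 × 10^16)) = 2π × 1.01005 × 10^8 s
T = 6.34634 × 10^8 s ≈ 20.11 years

Final answer: 20.11 years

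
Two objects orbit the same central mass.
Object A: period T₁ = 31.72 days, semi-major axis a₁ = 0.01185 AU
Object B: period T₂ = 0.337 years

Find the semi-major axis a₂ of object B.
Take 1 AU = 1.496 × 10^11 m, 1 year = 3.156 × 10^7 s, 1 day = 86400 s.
T₁ = 31.72 days = 2.74061 × 10^6 s
T₂ = 0.337 years = 1.06357 × 10^7 s
a₁ = 0.01185 AU = 1.77276 × 10^9 m
Kepler's third law: (T₂/T₁)² = (a₂/a₁)³  ⇒  a₂ = a₁ (T₂/T₁)^(2/3)
T₂/T₁ = 3.88079
(T₂/T₁)^(2/3) = 2.46952
a₂ = 1.77276 × 10^9 m × 2.46952 = 4.37787 × 10^9 m ≈ 0.02926 AU

Final answer: a₂ = 0.02926 AU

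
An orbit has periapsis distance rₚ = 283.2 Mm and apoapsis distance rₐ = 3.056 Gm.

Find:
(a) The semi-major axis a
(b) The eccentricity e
rₚ = 283.2 Mm = 2.832 × 10^8 m
rₐ = 3.056 Gm = 3.056 × 10^9 m
(a) a = (rₚ + rₐ)/2 = 1.6696 × 10^9 m ≈ 1.67 Gm
(b) e = (rₐ − rₚ)/(rₐ + rₚ) = (2.7728 × 10^9) / (3.3392 × 10^9) = 0.830379

Final answer:
(a) a = 1.67 Gm
(b) e = 0.8304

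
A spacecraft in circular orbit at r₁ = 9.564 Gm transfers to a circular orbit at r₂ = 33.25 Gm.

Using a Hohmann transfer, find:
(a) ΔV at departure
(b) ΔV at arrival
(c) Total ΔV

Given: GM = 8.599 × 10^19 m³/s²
r₁ = 9.564 Gm = 9.564 × 10^9 m
r₂ = 33.25 Gm = 3.325 × 10^10 m
GM = 8.599 × 10^19 m³/s²
Transfer ellipse: a_t = (r₁ + r₂)/2 = 2.1407 × 10^10 m
Circular speed at r₁: v₁ = √(GM/r₁) = 94820.9 m/s
Transfer speed at r₁ (periapsis): v₁ₜ = √(GM(2/r₁ − 1/a_t)) = 118174 m/s
(a) ΔV₁ = v₁ₜ − v₁ = 23353.1 m/s ≈ 23.35 km/s
Circular speed at r₂: v₂ = √(GM/r₂) = 50854.4 m/s
Transfer speed at r₂ (apoapsis): v₂ₜ = √(GM(2/r₂ − 1/a_t)) = 33991.5 m/s
(b) ΔV₂ = v₂ − v₂ₜ = 16862.9 m/s ≈ 16.86 km/s
(c) ΔV_total = ΔV₁ + ΔV₂ = 40216 m/s ≈ 40.22 km/s

Final answer:
(a) ΔV₁ = 23.35 km/s
(b) ΔV₂ = 16.86 km/s
(c) ΔV_total = 40.22 km/s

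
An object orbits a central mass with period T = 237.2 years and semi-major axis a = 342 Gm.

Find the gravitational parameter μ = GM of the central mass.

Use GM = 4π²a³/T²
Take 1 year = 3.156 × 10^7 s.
T = 237.2 years = 7.48603 × 10^9 s
a = 342 Gm = 3.42 × 10^11 m
a³ = 4.00017 × 10^34 m³
T² = 5.60407 × 10^19 s²
GM = 4π² × (4.00017 × 10^34) / (5.60407 × 10^19) = 2.81796 × 10^16 m³/s²
GM ≈ 2.818 × 10^16 m³/s²

Final answer: GM = 2.818 × 10^16 m³/s²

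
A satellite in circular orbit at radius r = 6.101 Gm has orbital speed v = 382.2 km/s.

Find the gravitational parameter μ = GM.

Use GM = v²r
r = 6.101 Gm = 6.101 × 10^9 m
v = 382.2 km/s = 382200 m/s
v² = 1.46077 × 10^11 m²/s²
GM = v²r = 1.46077 × 10^11 × 6.101 × 10^9 = 8.91215 × 10^20 m³/s²
GM ≈ 8.912 × 10^20 m³/s²

Final answer: GM = 8.912 × 10^20 m³/s²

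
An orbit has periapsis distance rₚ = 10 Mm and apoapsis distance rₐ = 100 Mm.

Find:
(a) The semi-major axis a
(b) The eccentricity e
rₚ = 10 Mm = 1 × 10^7 m
rₐ = 100 Mm = 1 × 10^8 m
(a) a = (rₚ + rₐ)/2 = 5.5 × 10^7 m ≈ 55 Mm
(b) e = (rₐ − rₚ)/(rₐ + rₚ) = (9 × 10^7) / (1.1 × 10^8) = 0.818182

Final answer:
(a) a = 55 Mm
(b) e = 0.8182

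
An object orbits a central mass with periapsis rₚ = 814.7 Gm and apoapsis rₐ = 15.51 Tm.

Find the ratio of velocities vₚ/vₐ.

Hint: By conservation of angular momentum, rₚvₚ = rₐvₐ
rₚ = 814.7 Gm = 8.147 × 10^11 m
rₐ = 15.51 Tm = 1.551 × 10^13 m
rₚvₚ = rₐvₐ  ⇒  vₚ/vₐ = rₐ/rₚ
vₚ/vₐ = (1.551 × 10^13) / (8.147 × 10^11) = 19.0377

Final answer: vₚ/vₐ = 19.04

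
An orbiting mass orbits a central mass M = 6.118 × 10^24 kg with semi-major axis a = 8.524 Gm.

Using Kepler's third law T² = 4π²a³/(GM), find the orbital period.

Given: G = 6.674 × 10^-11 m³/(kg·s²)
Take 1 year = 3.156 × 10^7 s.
M = 6.118 × 10^24 kg
GM = G × M = 6.674 × 10^-11 × 6.118 × 10^24 = 4.08315 × 10^14 m³/s²
a = 8.524 Gm = 8.524 × 10^9 m
a³ = 6.19342 × 10^29 m³
T = 2π √(a³/GM) = 2π √((6.19342 × 10^29) / (4.08315 × 10^14)) = 2π × 3.89464 × 10^7 s
T = 2.44707 × 10^8 s ≈ 7.754 years

Final answer: 7.754 years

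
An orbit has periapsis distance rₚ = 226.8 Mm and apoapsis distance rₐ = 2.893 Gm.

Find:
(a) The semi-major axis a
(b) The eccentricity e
rₚ = 226.8 Mm = 2.268 × 10^8 m
rₐ = 2.893 Gm = 2.893 × 10^9 m
(a) a = (rₚ + rₐ)/2 = 1.5599 × 10^9 m ≈ 1.56 Gm
(b) e = (rₐ − rₚ)/(rₐ + rₚ) = (2.6662 × 10^9) / (3.1198 × 10^9) = 0.854606

Final answer:
(a) a = 1.56 Gm
(b) e = 0.8546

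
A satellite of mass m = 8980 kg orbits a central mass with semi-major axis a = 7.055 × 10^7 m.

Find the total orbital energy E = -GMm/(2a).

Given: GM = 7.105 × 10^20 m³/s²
a = 7.055 × 10^7 m
GM = 7.105 × 10^20 m³/s²
2a = 1.411 × 10^8 m
GMm = 7.105 × 10^20 × 8980 = 6.38029 × 10^24 m³·kg/s²
E = −GMm/(2a) = -4.52182 × 10^16 J ≈ -45.22 PJ

Final answer: -45.22 PJ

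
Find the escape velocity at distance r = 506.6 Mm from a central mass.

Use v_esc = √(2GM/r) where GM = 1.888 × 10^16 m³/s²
r = 506.6 Mm = 5.066 × 10^8 m
GM = 1.888 × 10^16 m³/s²
2GM/r = 2 × (1.888 × 10^16) / (5.066 × 10^8) = 7.45361 × 10^7 m²/s²
v_esc = √(2GM/r) = 8633.43 m/s ≈ 8.633 km/s

Final answer: 8.633 km/s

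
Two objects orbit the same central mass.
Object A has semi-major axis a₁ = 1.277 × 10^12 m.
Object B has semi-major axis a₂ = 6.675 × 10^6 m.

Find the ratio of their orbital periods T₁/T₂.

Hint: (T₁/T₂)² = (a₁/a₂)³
a₁ = 1.277 × 10^12 m
a₂ = 6.675 × 10^6 m
a₁/a₂ = 191311
T₁/T₂ = (a₁/a₂)^(3/2) = (191311)^1.5 = 8.36776 × 10^7

Final answer: T₁/T₂ = 8.368 × 10^7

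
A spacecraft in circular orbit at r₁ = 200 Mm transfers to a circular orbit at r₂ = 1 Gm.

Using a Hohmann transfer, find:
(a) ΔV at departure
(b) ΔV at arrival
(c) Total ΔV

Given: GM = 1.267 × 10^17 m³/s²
r₁ = 200 Mm = 2 × 10^8 m
r₂ = 1 Gm = 1 × 10^9 m
GM = 1.267 × 10^17 m³/s²
Transfer ellipse: a_t = (r₁ + r₂)/2 = 6 × 10^8 m
Circular speed at r₁: v₁ = √(GM/r₁) = 25169.4 m/s
Transfer speed at r₁ (periapsis): v₁ₜ = √(GM(2/r₁ − 1/a_t)) = 32493.6 m/s
(a) ΔV₁ = v₁ₜ − v₁ = 7324.16 m/s ≈ 7.324 km/s
Circular speed at r₂: v₂ = √(GM/r₂) = 11256.1 m/s
Transfer speed at r₂ (apoapsis): v₂ₜ = √(GM(2/r₂ − 1/a_t)) = 6498.72 m/s
(b) ΔV₂ = v₂ − v₂ₜ = 4757.39 m/s ≈ 4.757 km/s
(c) ΔV_total = ΔV₁ + ΔV₂ = 12081.6 m/s ≈ 12.08 km/s

Final answer:
(a) ΔV₁ = 7.324 km/s
(b) ΔV₂ = 4.757 km/s
(c) ΔV_total = 12.08 km/s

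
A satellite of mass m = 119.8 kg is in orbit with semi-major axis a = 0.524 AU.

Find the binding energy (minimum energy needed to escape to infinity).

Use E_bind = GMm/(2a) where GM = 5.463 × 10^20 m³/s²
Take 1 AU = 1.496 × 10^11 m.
a = 0.524 AU = 7.83904 × 10^10 m
GM = 5.463 × 10^20 m³/s²
m = 119.8 kg
GMm = 5.463 × 10^20 × 119.8 = 6.54467 × 10^22 m³·kg/s²
2a = 1.56781 × 10^11 m
E_bind = GMm/(2a) = 4.17441 × 10^11 J ≈ 417.4 GJ

Final answer: 417.4 GJ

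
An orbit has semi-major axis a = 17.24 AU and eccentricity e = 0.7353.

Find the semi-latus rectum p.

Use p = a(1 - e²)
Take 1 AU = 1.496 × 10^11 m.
a = 17.24 AU = 2.5791 × 10^12 m
e = 0.7353,  e² = 0.540666,  1 − e² = 0.459334
p = a(1 − e²) = 2.5791 × 10^12 m × 0.459334 = 1.18467 × 10^12 m ≈ 7.919 AU

Final answer: p = 7.919 AU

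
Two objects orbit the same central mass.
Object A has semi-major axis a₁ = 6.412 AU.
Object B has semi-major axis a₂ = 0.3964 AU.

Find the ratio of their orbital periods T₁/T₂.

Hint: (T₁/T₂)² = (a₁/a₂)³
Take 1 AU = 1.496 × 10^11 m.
a₁ = 6.412 AU = 9.59235 × 10^11 m
a₂ = 0.3964 AU = 5.93014 × 10^10 m
a₁/a₂ = 16.1756
T₁/T₂ = (a₁/a₂)^(3/2) = (16.1756)^1.5 = 65.0564

Final answer: T₁/T₂ = 65.06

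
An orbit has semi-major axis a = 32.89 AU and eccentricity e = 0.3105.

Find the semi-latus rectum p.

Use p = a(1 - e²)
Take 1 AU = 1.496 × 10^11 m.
a = 32.89 AU = 4.92034 × 10^12 m
e = 0.3105,  e² = 0.0964103,  1 − e² = 0.90359
p = a(1 − e²) = 4.92034 × 10^12 m × 0.90359 = 4.44597 × 10^12 m ≈ 29.72 AU

Final answer: p = 29.72 AU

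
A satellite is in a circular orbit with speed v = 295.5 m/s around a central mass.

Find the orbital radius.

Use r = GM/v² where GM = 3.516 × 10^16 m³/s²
v = 295.5 m/s
GM = 3.516 × 10^16 m³/s²
v² = 87320.2 m²/s²
r = GM/v² = (3.516 × 10^16) / 87320.2 = 4.02656 × 10^11 m ≈ 402.7 Gm

Final answer: 402.7 Gm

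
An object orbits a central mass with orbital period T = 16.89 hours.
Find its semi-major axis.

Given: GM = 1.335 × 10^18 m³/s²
T = 16.89 hours = 60804 s
GM = 1.335 × 10^18 m³/s²
Kepler's third law: a³ = GM T² / (4π²)
T² = 3.69713 × 10^9 s²
a³ = (1.335 × 10^18) × (3.69713 × 10^9) / (4π²) = 1.25022 × 10^26 m³
a = (a³)^(1/3) = 5.00029 × 10^8 m ≈ 500 Mm

Final answer: 500 Mm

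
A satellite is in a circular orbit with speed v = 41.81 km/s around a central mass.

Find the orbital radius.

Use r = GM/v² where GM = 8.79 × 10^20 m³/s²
v = 41.81 km/s = 41810 m/s
GM = 8.79 × 10^20 m³/s²
v² = 1.74808 × 10^9 m²/s²
r = GM/v² = (8.79 × 10^20) / (1.74808 × 10^9) = 5.02839 × 10^11 m ≈ 502.8 Gm

Final answer: 502.8 Gm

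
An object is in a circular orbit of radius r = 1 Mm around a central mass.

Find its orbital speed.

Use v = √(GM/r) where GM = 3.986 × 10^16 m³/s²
r = 1 Mm = 1 × 10^6 m
GM = 3.986 × 10^16 m³/s²
GM/r = (3.986 × 10^16) / (1 × 10^6) = 3.986 × 10^10 m²/s²
v = √(GM/r) = 199650 m/s ≈ 199.6 km/s

Final answer: 199.6 km/s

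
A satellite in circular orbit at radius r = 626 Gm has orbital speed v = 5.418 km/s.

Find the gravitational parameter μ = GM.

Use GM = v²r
r = 626 Gm = 6.26 × 10^11 m
v = 5.418 km/s = 5418 m/s
v² = 2.93547 × 10^7 m²/s²
GM = v²r = 2.93547 × 10^7 × 6.26 × 10^11 = 1.83761 × 10^19 m³/s²
GM ≈ 1.838 × 10^19 m³/s²

Final answer: GM = 1.838 × 10^19 m³/s²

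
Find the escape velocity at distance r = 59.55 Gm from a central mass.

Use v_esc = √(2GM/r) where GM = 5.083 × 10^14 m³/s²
r = 59.55 Gm = 5.955 × 10^10 m
GM = 5.083 × 10^14 m³/s²
2GM/r = 2 × (5.083 × 10^14) / (5.955 × 10^10) = 17071.4 m²/s²
v_esc = √(2GM/r) = 130.657 m/s ≈ 130.7 m/s

Final answer: 130.7 m/s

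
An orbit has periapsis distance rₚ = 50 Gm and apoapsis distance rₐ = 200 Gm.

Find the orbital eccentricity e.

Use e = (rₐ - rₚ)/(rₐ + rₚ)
rₚ = 50 Gm = 5 × 10^10 m
rₐ = 200 Gm = 2 × 10^11 m
rₐ − rₚ = 1.5 × 10^11 m
rₐ + rₚ = 2.5 × 10^11 m
e = (rₐ − rₚ)/(rₐ + rₚ) = 0.6

Final answer: e = 0.6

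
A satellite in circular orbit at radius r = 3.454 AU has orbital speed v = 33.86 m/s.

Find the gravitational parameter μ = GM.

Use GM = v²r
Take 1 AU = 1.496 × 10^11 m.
r = 3.454 AU = 5.16718 × 10^11 m
v = 33.86 m/s
v² = 1146.5 m²/s²
GM = v²r = 1146.5 × 5.16718 × 10^11 = 5.92417 × 10^14 m³/s²
GM ≈ 5.924 × 10^14 m³/s²

Final answer: GM = 5.924 × 10^14 m³/s²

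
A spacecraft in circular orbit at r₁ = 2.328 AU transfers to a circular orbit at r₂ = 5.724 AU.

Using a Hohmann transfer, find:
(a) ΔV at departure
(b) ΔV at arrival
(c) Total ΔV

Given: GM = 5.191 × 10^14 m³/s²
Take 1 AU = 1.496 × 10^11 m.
r₁ = 2.328 AU = 3.48269 × 10^11 m
r₂ = 5.724 AU = 8.5631 × 10^11 m
GM = 5.191 × 10^14 m³/s²
Transfer ellipse: a_t = (r₁ + r₂)/2 = 6.0229 × 10^11 m
Circular speed at r₁: v₁ = √(GM/r₁) = 38.6072 m/s
Transfer speed at r₁ (periapsis): v₁ₜ = √(GM(2/r₁ − 1/a_t)) = 46.0343 m/s
(a) ΔV₁ = v₁ₜ − v₁ = 7.42707 m/s ≈ 7.427 m/s
Circular speed at r₂: v₂ = √(GM/r₂) = 24.6212 m/s
Transfer speed at r₂ (apoapsis): v₂ₜ = √(GM(2/r₂ − 1/a_t)) = 18.7225 m/s
(b) ΔV₂ = v₂ − v₂ₜ = 5.89871 m/s ≈ 5.899 m/s
(c) ΔV_total = ΔV₁ + ΔV₂ = 13.3258 m/s ≈ 13.33 m/s

Final answer:
(a) ΔV₁ = 7.427 m/s
(b) ΔV₂ = 5.899 m/s
(c) ΔV_total = 13.33 m/s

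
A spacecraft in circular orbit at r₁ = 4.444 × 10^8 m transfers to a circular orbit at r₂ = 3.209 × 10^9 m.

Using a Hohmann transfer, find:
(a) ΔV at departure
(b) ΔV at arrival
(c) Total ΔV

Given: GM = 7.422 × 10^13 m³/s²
r₁ = 4.444 × 10^8 m
r₂ = 3.209 × 10^9 m
GM = 7.422 × 10^13 m³/s²
Transfer ellipse: a_t = (r₁ + r₂)/2 = 1.8267 × 10^9 m
Circular speed at r₁: v₁ = √(GM/r₁) = 408.671 m/s
Transfer speed at r₁ (periapsis): v₁ₜ = √(GM(2/r₁ − 1/a_t)) = 541.657 m/s
(a) ΔV₁ = v₁ₜ − v₁ = 132.987 m/s ≈ 133 m/s
Circular speed at r₂: v₂ = √(GM/r₂) = 152.081 m/s
Transfer speed at r₂ (apoapsis): v₂ₜ = √(GM(2/r₂ − 1/a_t)) = 75.0117 m/s
(b) ΔV₂ = v₂ − v₂ₜ = 77.0695 m/s ≈ 77.07 m/s
(c) ΔV_total = ΔV₁ + ΔV₂ = 210.056 m/s ≈ 210.1 m/s

Final answer:
(a) ΔV₁ = 133 m/s
(b) ΔV₂ = 77.07 m/s
(c) ΔV_total = 210.1 m/s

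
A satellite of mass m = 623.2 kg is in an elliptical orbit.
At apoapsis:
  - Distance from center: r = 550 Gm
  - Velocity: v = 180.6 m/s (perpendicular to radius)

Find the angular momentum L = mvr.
r = 550 Gm = 5.5 × 10^11 m
v = 180.6 m/s
vr = 180.6 × 5.5 × 10^11 = 9.933 × 10^13 m²/s
L = m × vr = 623.2 × 9.933 × 10^13 = 6.19025 × 10^16 kg·m²/s ≈ 6.19 × 10^16 kg·m²/s

Final answer: L = 6.19 × 10^16 kg·m²/s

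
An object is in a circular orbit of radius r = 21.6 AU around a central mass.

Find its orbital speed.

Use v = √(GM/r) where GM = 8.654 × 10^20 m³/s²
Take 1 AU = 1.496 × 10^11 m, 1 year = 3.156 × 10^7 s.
r = 21.6 AU = 3.23136 × 10^12 m
GM = 8.654 × 10^20 m³/s²
GM/r = (8.654 × 10^20) / (3.23136 × 10^12) = 2.67813 × 10^8 m²/s²
v = √(GM/r) = 16365 m/s ≈ 3.452 AU/year

Final answer: 3.452 AU/year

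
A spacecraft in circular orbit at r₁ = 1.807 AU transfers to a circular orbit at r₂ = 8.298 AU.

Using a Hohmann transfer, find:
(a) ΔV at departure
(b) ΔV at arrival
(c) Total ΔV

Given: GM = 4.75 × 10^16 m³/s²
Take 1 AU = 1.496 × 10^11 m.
r₁ = 1.807 AU = 2.70327 × 10^11 m
r₂ = 8.298 AU = 1.24138 × 10^12 m
GM = 4.75 × 10^16 m³/s²
Transfer ellipse: a_t = (r₁ + r₂)/2 = 7.55854 × 10^11 m
Circular speed at r₁: v₁ = √(GM/r₁) = 419.181 m/s
Transfer speed at r₁ (periapsis): v₁ₜ = √(GM(2/r₁ − 1/a_t)) = 537.199 m/s
(a) ΔV₁ = v₁ₜ − v₁ = 118.018 m/s ≈ 118 m/s
Circular speed at r₂: v₂ = √(GM/r₂) = 195.611 m/s
Transfer speed at r₂ (apoapsis): v₂ₜ = √(GM(2/r₂ − 1/a_t)) = 116.982 m/s
(b) ΔV₂ = v₂ − v₂ₜ = 78.6291 m/s ≈ 78.63 m/s
(c) ΔV_total = ΔV₁ + ΔV₂ = 196.647 m/s ≈ 196.6 m/s

Final answer:
(a) ΔV₁ = 118 m/s
(b) ΔV₂ = 78.63 m/s
(c) ΔV_total = 196.6 m/s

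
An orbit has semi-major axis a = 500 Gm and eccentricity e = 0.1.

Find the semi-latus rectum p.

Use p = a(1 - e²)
a = 500 Gm = 5 × 10^11 m
e = 0.1,  e² = 0.01,  1 − e² = 0.99
p = a(1 − e²) = 5 × 10^11 m × 0.99 = 4.95 × 10^11 m ≈ 495 Gm

Final answer: p = 495 Gm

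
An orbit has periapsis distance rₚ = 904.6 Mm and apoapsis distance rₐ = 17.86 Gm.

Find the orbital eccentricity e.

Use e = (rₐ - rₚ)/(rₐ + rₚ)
rₚ = 904.6 Mm = 9.046 × 10^8 m
rₐ = 17.86 Gm = 1.786 × 10^10 m
rₐ − rₚ = 1.69554 × 10^10 m
rₐ + rₚ = 1.87646 × 10^10 m
e = (rₐ − rₚ)/(rₐ + rₚ) = 0.903584

Final answer: e = 0.9036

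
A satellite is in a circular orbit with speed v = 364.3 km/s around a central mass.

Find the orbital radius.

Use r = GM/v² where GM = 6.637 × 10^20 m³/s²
v = 364.3 km/s = 364300 m/s
GM = 6.637 × 10^20 m³/s²
v² = 1.32714 × 10^11 m²/s²
r = GM/v² = (6.637 × 10^20) / (1.32714 × 10^11) = 5.00096 × 10^9 m ≈ 5.001 Gm

Final answer: 5.001 Gm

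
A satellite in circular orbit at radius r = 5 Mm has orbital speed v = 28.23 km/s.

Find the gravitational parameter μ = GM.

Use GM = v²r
r = 5 Mm = 5 × 10^6 m
v = 28.23 km/s = 28230 m/s
v² = 7.96933 × 10^8 m²/s²
GM = v²r = 7.96933 × 10^8 × 5 × 10^6 = 3.98466 × 10^15 m³/s²
GM ≈ 3.985 × 10^15 m³/s²

Final answer: GM = 3.985 × 10^15 m³/s²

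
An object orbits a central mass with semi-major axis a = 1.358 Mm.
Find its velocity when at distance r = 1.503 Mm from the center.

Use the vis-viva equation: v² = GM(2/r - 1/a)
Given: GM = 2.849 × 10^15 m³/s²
a = 1.358 Mm = 1.358 × 10^6 m
r = 1.503 Mm = 1.503 × 10^6 m
GM = 2.849 × 10^15 m³/s²
2/r − 1/a = 1.33067 × 10^-6 − 7.36377 × 10^-7 = 5.94295 × 10^-7 m⁻¹
v² = GM (2/r − 1/a) = 1.69315 × 10^9 m²/s²
v = 41147.9 m/s ≈ 41.15 km/s

Final answer: 41.15 km/s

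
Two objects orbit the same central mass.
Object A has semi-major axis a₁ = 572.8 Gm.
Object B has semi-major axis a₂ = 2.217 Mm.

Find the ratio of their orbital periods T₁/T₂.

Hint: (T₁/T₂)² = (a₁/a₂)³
a₁ = 572.8 Gm = 5.728 × 10^11 m
a₂ = 2.217 Mm = 2.217 × 10^6 m
a₁/a₂ = 258367
T₁/T₂ = (a₁/a₂)^(3/2) = (258367)^1.5 = 1.31328 × 10^8

Final answer: T₁/T₂ = 1.313 × 10^8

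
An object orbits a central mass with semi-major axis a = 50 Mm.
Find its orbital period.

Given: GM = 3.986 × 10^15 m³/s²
a = 50 Mm = 5 × 10^7 m
GM = 3.986 × 10^15 m³/s²
a³ = 1.25 × 10^23 m³
T = 2π √(a³/GM) = 2π √((1.25 × 10^23) / (3.986 × 10^15)) = 2π × 5599.98 s
T = 35185.7 s ≈ 9.774 hours

Final answer: 9.774 hours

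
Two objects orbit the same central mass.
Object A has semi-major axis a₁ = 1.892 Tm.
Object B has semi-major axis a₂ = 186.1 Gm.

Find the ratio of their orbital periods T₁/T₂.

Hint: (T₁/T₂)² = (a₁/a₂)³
a₁ = 1.892 Tm = 1.892 × 10^12 m
a₂ = 186.1 Gm = 1.861 × 10^11 m
a₁/a₂ = 10.1666
T₁/T₂ = (a₁/a₂)^(3/2) = (10.1666)^1.5 = 32.4162

Final answer: T₁/T₂ = 32.42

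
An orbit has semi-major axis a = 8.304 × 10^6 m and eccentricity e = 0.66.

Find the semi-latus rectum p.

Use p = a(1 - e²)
a = 8.304 × 10^6 m
e = 0.66,  e² = 0.4356,  1 − e² = 0.5644
p = a(1 − e²) = 8.304 × 10^6 m × 0.5644 = 4.68678 × 10^6 m ≈ 4.687 × 10^6 m

Final answer: p = 4.687 × 10^6 m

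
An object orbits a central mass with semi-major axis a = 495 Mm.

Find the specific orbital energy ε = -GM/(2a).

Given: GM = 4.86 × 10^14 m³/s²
a = 495 Mm = 4.95 × 10^8 m
GM = 4.86 × 10^14 m³/s²
2a = 9.9 × 10^8 m
ε = −GM/(2a) = -490909 J/kg ≈ -490.9 kJ/kg

Final answer: -490.9 kJ/kg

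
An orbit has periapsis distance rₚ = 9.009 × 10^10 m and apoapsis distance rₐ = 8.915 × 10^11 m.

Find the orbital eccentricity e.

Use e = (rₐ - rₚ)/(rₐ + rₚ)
rₚ = 9.009 × 10^10 m
rₐ = 8.915 × 10^11 m
rₐ − rₚ = 8.0141 × 10^11 m
rₐ + rₚ = 9.8159 × 10^11 m
e = (rₐ − rₚ)/(rₐ + rₚ) = 0.816441

Final answer: e = 0.8164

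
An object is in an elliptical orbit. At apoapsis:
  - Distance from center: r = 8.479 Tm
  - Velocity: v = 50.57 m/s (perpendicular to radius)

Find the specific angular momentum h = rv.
r = 8.479 Tm = 8.479 × 10^12 m
v = 50.57 m/s
h = rv = 8.479 × 10^12 × 50.57 = 4.28783 × 10^14 m²/s ≈ 4.288 × 10^14 m²/s

Final answer: h = 4.288 × 10^14 m²/s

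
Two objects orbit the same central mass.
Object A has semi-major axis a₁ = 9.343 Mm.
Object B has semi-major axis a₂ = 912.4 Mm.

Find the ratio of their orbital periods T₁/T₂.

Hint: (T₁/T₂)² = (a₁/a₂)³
a₁ = 9.343 Mm = 9.343 × 10^6 m
a₂ = 912.4 Mm = 9.124 × 10^8 m
a₁/a₂ = 0.01024
T₁/T₂ = (a₁/a₂)^(3/2) = (0.01024)^1.5 = 0.00103622

Final answer: T₁/T₂ = 0.001036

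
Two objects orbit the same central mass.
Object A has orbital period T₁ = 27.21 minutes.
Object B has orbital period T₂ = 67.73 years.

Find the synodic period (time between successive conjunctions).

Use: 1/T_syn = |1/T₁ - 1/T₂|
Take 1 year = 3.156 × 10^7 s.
T₁ = 27.21 minutes = 1632.6 s
T₂ = 67.73 years = 2.13756 × 10^9 s
1/T₁ = 0.00061252 s⁻¹
1/T₂ = 4.67823 × 10^-10 s⁻¹
|1/T₁ − 1/T₂| = 0.000612519 s⁻¹
T_syn = 1 / |1/T₁ − 1/T₂| = 1632.6 s ≈ 27.21 minutes

Final answer: T_syn = 27.21 minutes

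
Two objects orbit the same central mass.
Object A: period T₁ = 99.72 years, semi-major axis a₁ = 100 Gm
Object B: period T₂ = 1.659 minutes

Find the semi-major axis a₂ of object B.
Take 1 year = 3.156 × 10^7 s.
T₁ = 99.72 years = 3.14716 × 10^9 s
T₂ = 1.659 minutes = 99.54 s
a₁ = 100 Gm = 1 × 10^11 m
Kepler's third law: (T₂/T₁)² = (a₂/a₁)³  ⇒  a₂ = a₁ (T₂/T₁)^(2/3)
T₂/T₁ = 3.16285 × 10^-8
(T₂/T₁)^(2/3) = 1.00012 × 10^-5
a₂ = 1 × 10^11 m × 1.00012 × 10^-5 = 1.00012 × 10^6 m ≈ 1 Mm

Final answer: a₂ = 1 Mm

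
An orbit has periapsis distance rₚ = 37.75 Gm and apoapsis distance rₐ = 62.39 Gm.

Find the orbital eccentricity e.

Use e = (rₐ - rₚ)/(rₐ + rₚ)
rₚ = 37.75 Gm = 3.775 × 10^10 m
rₐ = 62.39 Gm = 6.239 × 10^10 m
rₐ − rₚ = 2.464 × 10^10 m
rₐ + rₚ = 1.0014 × 10^11 m
e = (rₐ − rₚ)/(rₐ + rₚ) = 0.246056

Final answer: e = 0.2461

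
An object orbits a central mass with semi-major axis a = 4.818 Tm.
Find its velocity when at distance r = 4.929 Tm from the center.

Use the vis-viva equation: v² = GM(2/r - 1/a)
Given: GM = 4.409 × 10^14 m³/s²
a = 4.818 Tm = 4.818 × 10^12 m
r = 4.929 Tm = 4.929 × 10^12 m
GM = 4.409 × 10^14 m³/s²
2/r − 1/a = 4.05762 × 10^-13 − 2.07555 × 10^-13 = 1.98207 × 10^-13 m⁻¹
v² = GM (2/r − 1/a) = 87.3894 m²/s²
v = 9.34823 m/s ≈ 9.348 m/s

Final answer: 9.348 m/s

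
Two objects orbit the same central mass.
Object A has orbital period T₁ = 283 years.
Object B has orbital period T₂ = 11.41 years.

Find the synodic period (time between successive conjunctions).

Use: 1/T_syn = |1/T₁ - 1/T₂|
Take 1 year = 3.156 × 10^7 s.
T₁ = 283 years = 8.93148 × 10^9 s
T₂ = 11.41 years = 3.601 × 10^8 s
1/T₁ = 1.11964 × 10^-10 s⁻¹
1/T₂ = 2.77701 × 10^-9 s⁻¹
|1/T₁ − 1/T₂| = 2.66505 × 10^-9 s⁻¹
T_syn = 1 / |1/T₁ − 1/T₂| = 3.75228 × 10^8 s ≈ 11.89 years

Final answer: T_syn = 11.89 years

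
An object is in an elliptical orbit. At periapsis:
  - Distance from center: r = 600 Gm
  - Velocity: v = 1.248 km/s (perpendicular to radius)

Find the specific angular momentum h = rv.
r = 600 Gm = 6 × 10^11 m
v = 1.248 km/s = 1248 m/s
h = rv = 6 × 10^11 × 1248 = 7.488 × 10^14 m²/s ≈ 7.488 × 10^14 m²/s

Final answer: h = 7.488 × 10^14 m²/s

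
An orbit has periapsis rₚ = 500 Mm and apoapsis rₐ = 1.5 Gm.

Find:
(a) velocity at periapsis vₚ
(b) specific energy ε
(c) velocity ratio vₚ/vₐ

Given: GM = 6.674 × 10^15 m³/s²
rₚ = 500 Mm = 5 × 10^8 m
rₐ = 1.5 Gm = 1.5 × 10^9 m
GM = 6.674 × 10^15 m³/s²
a = (rₚ + rₐ)/2 = 1 × 10^9 m
e = (rₐ − rₚ)/(rₐ + rₚ) = (1 × 10^9) / (2 × 10^9) = 0.5
(a) vₚ² = GM (2/rₚ − 1/a) = 6.674 × 10^15 × (4 × 10^-9 − 1 × 10^-9) = 2.0022 × 10^7 m²/s²;  vₚ = 4474.59 m/s ≈ 4.475 km/s
(b) 2a = 2 × 10^9 m;  ε = −GM/(2a) = -3.337 × 10^6 J/kg ≈ -3.337 MJ/kg
(c) vₚ/vₐ = rₐ/rₚ (angular momentum) = (1.5 × 10^9) / (5 × 10^8) = 3 ≈ 3

Final answer:
(a) velocity at periapsis vₚ = 4.475 km/s
(b) specific energy ε = -3.337 MJ/kg
(c) velocity ratio vₚ/vₐ = 3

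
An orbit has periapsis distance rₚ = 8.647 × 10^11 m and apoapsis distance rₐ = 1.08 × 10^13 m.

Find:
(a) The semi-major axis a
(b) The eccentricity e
rₚ = 8.647 × 10^11 m
rₐ = 1.08 × 10^13 m
(a) a = (rₚ + rₐ)/2 = 5.83235 × 10^12 m ≈ 5.832 × 10^12 m
(b) e = (rₐ − rₚ)/(rₐ + rₚ) = (9.9353 × 10^12) / (1.16647 × 10^13) = 0.851741

Final answer:
(a) a = 5.832 × 10^12 m
(b) e = 0.8517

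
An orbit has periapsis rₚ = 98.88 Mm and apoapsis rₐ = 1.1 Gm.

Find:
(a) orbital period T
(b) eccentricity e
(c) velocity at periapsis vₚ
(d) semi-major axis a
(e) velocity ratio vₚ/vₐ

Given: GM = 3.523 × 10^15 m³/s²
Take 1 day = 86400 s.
rₚ = 98.88 Mm = 9.888 × 10^7 m
rₐ = 1.1 Gm = 1.1 × 10^9 m
GM = 3.523 × 10^15 m³/s²
a = (rₚ + rₐ)/2 = 5.9944 × 10^8 m
e = (rₐ − rₚ)/(rₐ + rₚ) = (1.00112 × 10^9) / (1.19888 × 10^9) = 0.835046
(a) a³ = 2.15396 × 10^26 m³;  T = 2π √(a³/GM) = 2π × 247265 s = 1.55361 × 10^6 s ≈ 17.98 days
(b) e = 0.835046 ≈ 0.835
(c) vₚ² = GM (2/rₚ − 1/a) = 3.523 × 10^15 × (2.02265 × 10^-8 − 1.66822 × 10^-9) = 6.53809 × 10^7 m²/s²;  vₚ = 8085.85 m/s ≈ 8.086 km/s
(d) a = 5.9944 × 10^8 m ≈ 599.4 Mm
(e) vₚ/vₐ = rₐ/rₚ (angular momentum) = (1.1 × 10^9) / (9.888 × 10^7) = 11.1246 ≈ 11.12

Final answer:
(a) orbital period T = 17.98 days
(b) eccentricity e = 0.835
(c) velocity at periapsis vₚ = 8.086 km/s
(d) semi-major axis a = 599.4 Mm
(e) velocity ratio vₚ/vₐ = 11.12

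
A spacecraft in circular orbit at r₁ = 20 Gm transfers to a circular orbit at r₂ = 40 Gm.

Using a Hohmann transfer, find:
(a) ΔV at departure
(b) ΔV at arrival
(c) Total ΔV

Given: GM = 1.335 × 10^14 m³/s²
r₁ = 20 Gm = 2 × 10^10 m
r₂ = 40 Gm = 4 × 10^10 m
GM = 1.335 × 10^14 m³/s²
Transfer ellipse: a_t = (r₁ + r₂)/2 = 3 × 10^10 m
Circular speed at r₁: v₁ = √(GM/r₁) = 81.7007 m/s
Transfer speed at r₁ (periapsis): v₁ₜ = √(GM(2/r₁ − 1/a_t)) = 94.3398 m/s
(a) ΔV₁ = v₁ₜ − v₁ = 12.6391 m/s ≈ 12.64 m/s
Circular speed at r₂: v₂ = √(GM/r₂) = 57.7711 m/s
Transfer speed at r₂ (apoapsis): v₂ₜ = √(GM(2/r₂ − 1/a_t)) = 47.1699 m/s
(b) ΔV₂ = v₂ − v₂ₜ = 10.6012 m/s ≈ 10.6 m/s
(c) ΔV_total = ΔV₁ + ΔV₂ = 23.2403 m/s ≈ 23.24 m/s

Final answer:
(a) ΔV₁ = 12.64 m/s
(b) ΔV₂ = 10.6 m/s
(c) ΔV_total = 23.24 m/s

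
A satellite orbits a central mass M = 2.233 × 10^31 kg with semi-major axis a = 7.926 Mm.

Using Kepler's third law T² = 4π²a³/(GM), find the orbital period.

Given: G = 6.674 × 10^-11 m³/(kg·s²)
M = 2.233 × 10^31 kg
GM = G × M = 6.674 × 10^-11 × 2.233 × 10^31 = 1.4903 × 10^21 m³/s²
a = 7.926 Mm = 7.926 × 10^6 m
a³ = 4.97923 × 10^20 m³
T = 2π √(a³/GM) = 2π √((4.97923 × 10^20) / (1.4903 × 10^21)) = 2π × 0.578021 s
T = 3.63181 s ≈ 3.632 seconds

Final answer: 3.632 seconds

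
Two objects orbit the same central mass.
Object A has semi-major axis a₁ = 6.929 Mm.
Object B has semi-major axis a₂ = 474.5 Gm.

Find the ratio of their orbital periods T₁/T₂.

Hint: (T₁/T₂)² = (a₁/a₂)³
a₁ = 6.929 Mm = 6.929 × 10^6 m
a₂ = 474.5 Gm = 4.745 × 10^11 m
a₁/a₂ = 1.46027 × 10^-5
T₁/T₂ = (a₁/a₂)^(3/2) = (1.46027 × 10^-5)^1.5 = 5.58022 × 10^-8

Final answer: T₁/T₂ = 5.58 × 10^-8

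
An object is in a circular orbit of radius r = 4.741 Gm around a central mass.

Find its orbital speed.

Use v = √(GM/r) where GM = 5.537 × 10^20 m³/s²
r = 4.741 Gm = 4.741 × 10^9 m
GM = 5.537 × 10^20 m³/s²
GM/r = (5.537 × 10^20) / (4.741 × 10^9) = 1.1679 × 10^11 m²/s²
v = √(GM/r) = 341745 m/s ≈ 341.7 km/s

Final answer: 341.7 km/s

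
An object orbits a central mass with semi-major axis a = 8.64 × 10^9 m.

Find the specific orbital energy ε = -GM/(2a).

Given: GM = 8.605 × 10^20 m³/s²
a = 8.64 × 10^9 m
GM = 8.605 × 10^20 m³/s²
2a = 1.728 × 10^10 m
ε = −GM/(2a) = -4.97975 × 10^10 J/kg ≈ -49.8 GJ/kg

Final answer: -49.8 GJ/kg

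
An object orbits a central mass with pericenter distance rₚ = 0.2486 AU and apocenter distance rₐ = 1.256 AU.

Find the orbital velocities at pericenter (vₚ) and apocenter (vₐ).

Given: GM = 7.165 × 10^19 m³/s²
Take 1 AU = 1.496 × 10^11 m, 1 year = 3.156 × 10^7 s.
rₚ = 0.2486 AU = 3.71906 × 10^10 m
rₐ = 1.256 AU = 1.87898 × 10^11 m
GM = 7.165 × 10^19 m³/s²
a = (rₚ + rₐ)/2 = 1.12544 × 10^11 m
Vis-viva: v² = GM (2/r − 1/a)
vₚ² = 7.165 × 10^19 × (5.37771 × 10^-11 − 8.88541 × 10^-12) = 3.21649 × 10^9 m²/s²
vₚ = 56714.1 m/s ≈ 11.96 AU/year
vₐ² = 7.165 × 10^19 × (1.06441 × 10^-11 − 8.88541 × 10^-12) = 1.2601 × 10^8 m²/s²
vₐ = 11225.4 m/s ≈ 2.368 AU/year

Final answer: vₚ = 11.96 AU/year, vₐ = 2.368 AU/year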